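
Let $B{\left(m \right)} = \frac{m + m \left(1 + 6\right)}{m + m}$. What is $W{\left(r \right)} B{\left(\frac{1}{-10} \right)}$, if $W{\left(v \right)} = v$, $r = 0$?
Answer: $0$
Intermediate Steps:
$B{\left(m \right)} = 4$ ($B{\left(m \right)} = \frac{m + m 7}{2 m} = \left(m + 7 m\right) \frac{1}{2 m} = 8 m \frac{1}{2 m} = 4$)
$W{\left(r \right)} B{\left(\frac{1}{-10} \right)} = 0 \cdot 4 = 0$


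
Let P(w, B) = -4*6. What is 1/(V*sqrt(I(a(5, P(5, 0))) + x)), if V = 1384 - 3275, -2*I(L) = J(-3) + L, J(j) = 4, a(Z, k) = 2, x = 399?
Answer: -sqrt(11)/124806 ≈ -2.6574e-5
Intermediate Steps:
P(w, B) = -24
I(L) = -2 - L/2 (I(L) = -(4 + L)/2 = -2 - L/2)
V = -1891
1/(V*sqrt(I(a(5, P(5, 0))) + x)) = 1/(-1891*sqrt((-2 - 1/2*2) + 399)) = 1/(-1891*sqrt((-2 - 1) + 399)) = 1/(-1891*sqrt(-3 + 399)) = 1/(-11346*sqrt(11)) = -sqrt(11)/124806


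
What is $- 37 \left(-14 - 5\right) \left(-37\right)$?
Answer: $-26011$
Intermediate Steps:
$- 37 \left(-14 - 5\right) \left(-37\right) = \left(-37\right) \left(-19\right) \left(-37\right) = 703 \left(-37\right) = -26011$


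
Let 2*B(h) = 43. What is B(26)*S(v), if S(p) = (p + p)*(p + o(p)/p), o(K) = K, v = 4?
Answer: 860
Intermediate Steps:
B(h) = 43/2 (B(h) = (½)*43 = 43/2)
S(p) = 2*p*(1 + p) (S(p) = (p + p)*(p + p/p) = (2*p)*(p + 1) = (2*p)*(1 + p) = 2*p*(1 + p))
B(26)*S(v) = 43*(2*4*(1 + 4))/2 = 43*(2*4*5)/2 = (43/2)*40 = 860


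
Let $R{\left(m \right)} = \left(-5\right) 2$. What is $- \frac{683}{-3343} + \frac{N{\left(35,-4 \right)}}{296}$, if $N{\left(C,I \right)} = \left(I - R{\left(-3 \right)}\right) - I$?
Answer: $\frac{117799}{494764} \approx 0.23809$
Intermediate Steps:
$R{\left(m \right)} = -10$
$N{\left(C,I \right)} = 10$ ($N{\left(C,I \right)} = \left(I - -10\right) - I = \left(I + 10\right) - I = \left(10 + I\right) - I = 10$)
$- \frac{683}{-3343} + \frac{N{\left(35,-4 \right)}}{296} = - \frac{683}{-3343} + \frac{10}{296} = \left(-683\right) \left(- \frac{1}{3343}\right) + 10 \cdot \frac{1}{296} = \frac{683}{3343} + \frac{5}{148} = \frac{117799}{494764}$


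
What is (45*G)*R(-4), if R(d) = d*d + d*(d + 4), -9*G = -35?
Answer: 2800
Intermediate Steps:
G = 35/9 (G = -⅑*(-35) = 35/9 ≈ 3.8889)
R(d) = d² + d*(4 + d)
(45*G)*R(-4) = (45*(35/9))*(2*(-4)*(2 - 4)) = 175*(2*(-4)*(-2)) = 175*16 = 2800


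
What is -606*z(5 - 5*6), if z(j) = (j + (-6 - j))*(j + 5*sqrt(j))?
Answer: -90900 + 90900*I ≈ -90900.0 + 90900.0*I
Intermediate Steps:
z(j) = -30*sqrt(j) - 6*j (z(j) = -6*(j + 5*sqrt(j)) = -30*sqrt(j) - 6*j)
-606*z(5 - 5*6) = -606*(-30*sqrt(5 - 5*6) - 6*(5 - 5*6)) = -606*(-30*sqrt(5 - 30) - 6*(5 - 30)) = -606*(-150*I - 6*(-25)) = -606*(-150*I + 150) = -606*(150 - 150*I) = -90900 + 90900*I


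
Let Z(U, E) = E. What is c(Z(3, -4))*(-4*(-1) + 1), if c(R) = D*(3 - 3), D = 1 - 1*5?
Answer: 0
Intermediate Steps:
D = -4 (D = 1 - 5 = -4)
c(R) = 0 (c(R) = -4*(3 - 3) = -4*0 = 0)
c(Z(3, -4))*(-4*(-1) + 1) = 0*(-4*(-1) + 1) = 0*(4 + 1) = 0*5 = 0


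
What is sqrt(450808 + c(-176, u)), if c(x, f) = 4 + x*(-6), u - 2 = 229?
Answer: 2*sqrt(112967) ≈ 672.21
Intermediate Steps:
u = 231 (u = 2 + 229 = 231)
c(x, f) = 4 - 6*x
sqrt(450808 + c(-176, u)) = sqrt(450808 + (4 - 6*(-176))) = sqrt(450808 + (4 + 1056)) = sqrt(450808 + 1060) = sqrt(451868) = 2*sqrt(112967)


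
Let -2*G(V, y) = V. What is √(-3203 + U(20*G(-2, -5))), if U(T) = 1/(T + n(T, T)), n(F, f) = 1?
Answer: 13*I*√8358/21 ≈ 56.595*I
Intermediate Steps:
G(V, y) = -V/2
U(T) = 1/(1 + T) (U(T) = 1/(T + 1) = 1/(1 + T))
√(-3203 + U(20*G(-2, -5))) = √(-3203 + 1/(1 + 20*(-½*(-2)))) = √(-3203 + 1/(1 + 20*1)) = √(-3203 + 1/(1 + 20)) = √(-3203 + 1/21) = √(-67262/21) = 13*I*√8358/21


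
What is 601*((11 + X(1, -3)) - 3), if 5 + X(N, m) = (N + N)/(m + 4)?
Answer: 3005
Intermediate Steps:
X(N, m) = -5 + 2*N/(4 + m) (X(N, m) = -5 + (N + N)/(m + 4) = -5 + (2*N)/(4 + m) = -5 + 2*N/(4 + m))
601*((11 + X(1, -3)) - 3) = 601*((11 + (-20 - 5*(-3) + 2*1)/(4 - 3)) - 3) = 601*((11 + (-20 + 15 + 2)/1) - 3) = 601*((11 + 1*(-3)) - 3) = 601*((11 - 3) - 3) = 601*(8 - 3) = 601*5 = 3005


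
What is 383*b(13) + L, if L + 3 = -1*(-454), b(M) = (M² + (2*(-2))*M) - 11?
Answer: 41049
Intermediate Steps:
b(M) = -11 + M² - 4*M (b(M) = (M² - 4*M) - 11 = -11 + M² - 4*M)
L = 451 (L = -3 - 1*(-454) = -3 + 454 = 451)
383*b(13) + L = 383*(-11 + 13² - 4*13) + 451 = 383*(-11 + 169 - 52) + 451 = 383*106 + 451 = 40598 + 451 = 41049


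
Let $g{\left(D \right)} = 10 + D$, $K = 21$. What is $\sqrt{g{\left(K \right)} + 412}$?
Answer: $\sqrt{443} \approx 21.048$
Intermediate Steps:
$\sqrt{g{\left(K \right)} + 412} = \sqrt{\left(10 + 21\right) + 412} = \sqrt{31 + 412} = \sqrt{443}$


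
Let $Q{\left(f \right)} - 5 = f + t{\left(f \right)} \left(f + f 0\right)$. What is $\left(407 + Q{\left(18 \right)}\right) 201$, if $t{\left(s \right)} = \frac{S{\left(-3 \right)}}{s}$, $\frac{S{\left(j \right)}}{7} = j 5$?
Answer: $65325$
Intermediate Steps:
$S{\left(j \right)} = 35 j$ ($S{\left(j \right)} = 7 j 5 = 7 \cdot 5 j = 35 j$)
$t{\left(s \right)} = - \frac{105}{s}$ ($t{\left(s \right)} = \frac{35 \left(-3\right)}{s} = - \frac{105}{s}$)
$Q{\left(f \right)} = -100 + f$ ($Q{\left(f \right)} = 5 + \left(f + - \frac{105}{f} \left(f + f 0\right)\right) = 5 + \left(f + - \frac{105}{f} \left(f + 0\right)\right) = 5 + \left(f + - \frac{105}{f} f\right) = 5 + \left(f - 105\right) = 5 + \left(-105 + f\right) = -100 + f$)
$\left(407 + Q{\left(18 \right)}\right) 201 = \left(407 + \left(-100 + 18\right)\right) 201 = \left(407 - 82\right) 201 = 325 \cdot 201 = 65325$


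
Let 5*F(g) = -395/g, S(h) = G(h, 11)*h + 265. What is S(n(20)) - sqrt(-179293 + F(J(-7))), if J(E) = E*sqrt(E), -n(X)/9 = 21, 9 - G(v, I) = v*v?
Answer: 6749833 - sqrt(-8785357 - 79*I*sqrt(7))/7 ≈ 6.7498e+6 + 423.43*I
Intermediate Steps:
G(v, I) = 9 - v**2 (G(v, I) = 9 - v*v = 9 - v**2)
n(X) = -189 (n(X) = -9*21 = -189)
J(E) = E**(3/2)
S(h) = 265 + h*(9 - h**2) (S(h) = (9 - h**2)*h + 265 = h*(9 - h**2) + 265 = 265 + h*(9 - h**2))
F(g) = -79/g (F(g) = (-395/g)/5 = -79/g)
S(n(20)) - sqrt(-179293 + F(J(-7))) = (265 - 1*(-189)*(-9 + (-189)**2)) - sqrt(-179293 - 79*I*sqrt(7)/49) = (265 - 1*(-189)*(-9 + 35721)) - sqrt(-179293 - 79*I*sqrt(7)/49) = (265 - 1*(-189)*35712) - sqrt(-179293 - 79*I*sqrt(7)/49) = (265 + 6749568) - sqrt(-179293 - 79*I*sqrt(7)/49) = 6749833 - sqrt(-179293 - 79*I*sqrt(7)/49)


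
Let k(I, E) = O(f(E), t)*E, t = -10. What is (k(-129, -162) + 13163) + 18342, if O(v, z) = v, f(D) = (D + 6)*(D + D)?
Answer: -8156623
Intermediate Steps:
f(D) = 2*D*(6 + D) (f(D) = (6 + D)*(2*D) = 2*D*(6 + D))
k(I, E) = 2*E²*(6 + E) (k(I, E) = (2*E*(6 + E))*E = 2*E²*(6 + E))
(k(-129, -162) + 13163) + 18342 = (2*(-162)²*(6 - 162) + 13163) + 18342 = (2*26244*(-156) + 13163) + 18342 = (-8188128 + 13163) + 18342 = -8174965 + 18342 = -8156623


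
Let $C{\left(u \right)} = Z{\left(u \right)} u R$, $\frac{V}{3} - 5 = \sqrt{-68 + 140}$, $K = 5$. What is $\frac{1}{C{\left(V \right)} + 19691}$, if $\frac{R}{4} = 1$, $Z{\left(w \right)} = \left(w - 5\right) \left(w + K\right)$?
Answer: $\frac{148331}{4534037689} - \frac{93456 \sqrt{2}}{4534037689} \approx 3.5651 \cdot 10^{-6}$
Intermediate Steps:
$Z{\left(w \right)} = \left(-5 + w\right) \left(5 + w\right)$ ($Z{\left(w \right)} = \left(w - 5\right) \left(w + 5\right) = \left(-5 + w\right) \left(5 + w\right)$)
$R = 4$ ($R = 4 \cdot 1 = 4$)
$V = 15 + 18 \sqrt{2}$ ($V = 15 + 3 \sqrt{-68 + 140} = 15 + 3 \sqrt{72} = 15 + 3 \cdot 6 \sqrt{2} = 15 + 18 \sqrt{2} \approx 40.456$)
$C{\left(u \right)} = 4 u \left(-25 + u^{2}\right)$ ($C{\left(u \right)} = \left(-25 + u^{2}\right) u 4 = u \left(-25 + u^{2}\right) 4 = 4 u \left(-25 + u^{2}\right)$)
$\frac{1}{C{\left(V \right)} + 19691} = \frac{1}{4 \left(15 + 18 \sqrt{2}\right) \left(-25 + \left(15 + 18 \sqrt{2}\right)^{2}\right) + 19691} = \frac{1}{4 \left(-25 + \left(15 + 18 \sqrt{2}\right)^{2}\right) \left(15 + 18 \sqrt{2}\right) + 19691} = \frac{1}{19691 + 4 \left(-25 + \left(15 + 18 \sqrt{2}\right)^{2}\right) \left(15 + 18 \sqrt{2}\right)}$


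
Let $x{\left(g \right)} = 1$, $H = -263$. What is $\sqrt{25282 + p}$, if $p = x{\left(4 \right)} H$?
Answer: $\sqrt{25019} \approx 158.17$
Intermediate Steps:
$p = -263$ ($p = 1 \left(-263\right) = -263$)
$\sqrt{25282 + p} = \sqrt{25282 - 263} = \sqrt{25019}$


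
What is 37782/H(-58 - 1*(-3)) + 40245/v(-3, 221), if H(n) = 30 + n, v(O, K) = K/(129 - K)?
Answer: -100913322/5525 ≈ -18265.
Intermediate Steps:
37782/H(-58 - 1*(-3)) + 40245/v(-3, 221) = 37782/(30 + (-58 - 1*(-3))) + 40245/((-1*221/(-129 + 221))) = 37782/(30 + (-58 + 3)) + 40245/((-1*221/92)) = 37782/(30 - 55) + 40245/((-1*221*1/92)) = 37782/(-25) + 40245/(-221/92) = 37782*(-1/25) + 40245*(-92/221) = -37782/25 - 3702540/221 = -100913322/5525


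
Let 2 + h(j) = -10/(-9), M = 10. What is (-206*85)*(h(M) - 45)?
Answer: 7231630/9 ≈ 8.0351e+5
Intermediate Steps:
h(j) = -8/9 (h(j) = -2 - 10/(-9) = -2 - 10*(-1/9) = -2 + 10/9 = -8/9)
(-206*85)*(h(M) - 45) = (-206*85)*(-8/9 - 45) = -17510*(-413/9) = 7231630/9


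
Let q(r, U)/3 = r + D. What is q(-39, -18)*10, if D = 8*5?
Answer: 30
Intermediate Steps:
D = 40
q(r, U) = 120 + 3*r (q(r, U) = 3*(r + 40) = 3*(40 + r) = 120 + 3*r)
q(-39, -18)*10 = (120 + 3*(-39))*10 = (120 - 117)*10 = 3*10 = 30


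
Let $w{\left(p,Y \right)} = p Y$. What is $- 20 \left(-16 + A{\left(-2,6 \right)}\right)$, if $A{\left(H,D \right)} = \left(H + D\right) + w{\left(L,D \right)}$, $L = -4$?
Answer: $720$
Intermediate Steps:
$w{\left(p,Y \right)} = Y p$
$A{\left(H,D \right)} = H - 3 D$ ($A{\left(H,D \right)} = \left(H + D\right) + D \left(-4\right) = \left(D + H\right) - 4 D = H - 3 D$)
$- 20 \left(-16 + A{\left(-2,6 \right)}\right) = - 20 \left(-16 - 20\right) = \left(-20\right) \left(-36\right) = 720$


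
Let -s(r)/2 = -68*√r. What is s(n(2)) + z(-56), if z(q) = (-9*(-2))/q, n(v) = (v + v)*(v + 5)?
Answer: -9/28 + 272*√7 ≈ 719.32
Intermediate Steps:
n(v) = 2*v*(5 + v) (n(v) = (2*v)*(5 + v) = 2*v*(5 + v))
z(q) = 18/q
s(r) = 136*√r (s(r) = -(-136)*√r = 136*√r)
s(n(2)) + z(-56) = 136*√(2*2*(5 + 2)) + 18/(-56) = 136*√(2*2*7) + 18*(-1/56) = 136*√28 - 9/28 = 136*(2*√7) - 9/28 = 272*√7 - 9/28 = -9/28 + 272*√7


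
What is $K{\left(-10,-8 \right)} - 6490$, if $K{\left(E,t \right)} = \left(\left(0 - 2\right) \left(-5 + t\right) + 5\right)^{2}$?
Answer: $-5529$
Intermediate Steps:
$K{\left(E,t \right)} = \left(15 - 2 t\right)^{2}$ ($K{\left(E,t \right)} = \left(- 2 \left(-5 + t\right) + 5\right)^{2} = \left(\left(10 - 2 t\right) + 5\right)^{2} = \left(15 - 2 t\right)^{2}$)
$K{\left(-10,-8 \right)} - 6490 = \left(-15 + 2 \left(-8\right)\right)^{2} - 6490 = \left(-15 - 16\right)^{2} - 6490 = \left(-31\right)^{2} - 6490 = 961 - 6490 = -5529$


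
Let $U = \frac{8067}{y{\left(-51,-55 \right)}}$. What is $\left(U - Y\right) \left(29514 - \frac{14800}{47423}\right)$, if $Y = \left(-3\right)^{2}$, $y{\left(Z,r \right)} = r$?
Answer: $- \frac{11983611699564}{2608265} \approx -4.5945 \cdot 10^{6}$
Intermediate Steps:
$Y = 9$
$U = - \frac{8067}{55}$ ($U = \frac{8067}{-55} = 8067 \left(- \frac{1}{55}\right) = - \frac{8067}{55} \approx -146.67$)
$\left(U - Y\right) \left(29514 - \frac{14800}{47423}\right) = \left(- \frac{8067}{55} - 9\right) \left(29514 - \frac{14800}{47423}\right) = - \frac{8562 \left(29514 - \frac{14800}{47423}\right)}{55} = \left(- \frac{8562}{55}\right) \frac{1399627622}{47423} = - \frac{11983611699564}{2608265}$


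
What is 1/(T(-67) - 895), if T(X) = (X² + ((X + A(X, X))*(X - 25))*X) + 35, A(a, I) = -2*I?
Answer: 1/416617 ≈ 2.4003e-6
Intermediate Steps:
T(X) = 35 + X² - X²*(-25 + X) (T(X) = (X² + ((X - 2*X)*(X - 25))*X) + 35 = (X² + ((-X)*(-25 + X))*X) + 35 = (X² + (-X*(-25 + X))*X) + 35 = (X² - X²*(-25 + X)) + 35 = 35 + X² - X²*(-25 + X))
1/(T(-67) - 895) = 1/((35 - 1*(-67)³ + 26*(-67)²) - 895) = 1/((35 - 1*(-300763) + 26*4489) - 895) = 1/((35 + 300763 + 116714) - 895) = 1/(417512 - 895) = 1/416617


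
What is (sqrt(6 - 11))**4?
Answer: 25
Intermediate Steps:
(sqrt(6 - 11))**4 = (sqrt(-5))**4 = (I*sqrt(5))**4 = 25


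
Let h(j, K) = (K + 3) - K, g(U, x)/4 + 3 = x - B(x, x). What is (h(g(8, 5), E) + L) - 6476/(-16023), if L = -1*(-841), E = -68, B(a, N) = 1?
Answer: 13529888/16023 ≈ 844.40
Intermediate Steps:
g(U, x) = -16 + 4*x (g(U, x) = -12 + 4*(x - 1*1) = -12 + 4*(x - 1) = -12 + 4*(-1 + x) = -12 + (-4 + 4*x) = -16 + 4*x)
h(j, K) = 3 (h(j, K) = (3 + K) - K = 3)
L = 841
(h(g(8, 5), E) + L) - 6476/(-16023) = (3 + 841) - 6476/(-16023) = 844 - 6476*(-1/16023) = 844 + 6476/16023 = 13529888/16023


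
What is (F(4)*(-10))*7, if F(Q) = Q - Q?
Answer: 0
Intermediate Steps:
F(Q) = 0
(F(4)*(-10))*7 = (0*(-10))*7 = 0*7 = 0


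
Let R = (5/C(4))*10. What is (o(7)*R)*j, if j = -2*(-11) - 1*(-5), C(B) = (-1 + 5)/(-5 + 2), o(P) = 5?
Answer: -10125/2 ≈ -5062.5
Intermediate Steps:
C(B) = -4/3 (C(B) = 4/(-3) = 4*(-⅓) = -4/3)
j = 27 (j = 22 + 5 = 27)
R = -75/2 (R = (5/(-4/3))*10 = (5*(-¾))*10 = -15/4*10 = -75/2 ≈ -37.500)
(o(7)*R)*j = (5*(-75/2))*27 = -375/2*27 = -10125/2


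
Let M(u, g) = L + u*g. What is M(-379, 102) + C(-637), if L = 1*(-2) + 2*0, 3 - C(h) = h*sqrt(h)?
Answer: -38657 + 4459*I*sqrt(13) ≈ -38657.0 + 16077.0*I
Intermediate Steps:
C(h) = 3 - h**(3/2) (C(h) = 3 - h*sqrt(h) = 3 - h**(3/2))
L = -2 (L = -2 + 0 = -2)
M(u, g) = -2 + g*u (M(u, g) = -2 + u*g = -2 + g*u)
M(-379, 102) + C(-637) = (-2 + 102*(-379)) + (3 - (-637)**(3/2)) = (-2 - 38658) + (3 - (-4459)*I*sqrt(13)) = -38660 + (3 + 4459*I*sqrt(13)) = -38657 + 4459*I*sqrt(13)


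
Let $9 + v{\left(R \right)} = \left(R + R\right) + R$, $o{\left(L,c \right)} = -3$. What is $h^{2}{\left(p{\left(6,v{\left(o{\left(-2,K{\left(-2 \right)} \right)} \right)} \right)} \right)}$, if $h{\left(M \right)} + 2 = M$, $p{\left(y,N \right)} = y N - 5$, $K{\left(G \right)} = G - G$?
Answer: $13225$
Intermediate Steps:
$K{\left(G \right)} = 0$
$v{\left(R \right)} = -9 + 3 R$ ($v{\left(R \right)} = -9 + \left(\left(R + R\right) + R\right) = -9 + \left(2 R + R\right) = -9 + 3 R$)
$p{\left(y,N \right)} = -5 + N y$ ($p{\left(y,N \right)} = N y - 5 = -5 + N y$)
$h{\left(M \right)} = -2 + M$
$h^{2}{\left(p{\left(6,v{\left(o{\left(-2,K{\left(-2 \right)} \right)} \right)} \right)} \right)} = \left(-2 + \left(-5 + \left(-9 + 3 \left(-3\right)\right) 6\right)\right)^{2} = \left(-2 + \left(-5 + \left(-9 - 9\right) 6\right)\right)^{2} = \left(-2 - 113\right)^{2} = \left(-115\right)^{2} = 13225$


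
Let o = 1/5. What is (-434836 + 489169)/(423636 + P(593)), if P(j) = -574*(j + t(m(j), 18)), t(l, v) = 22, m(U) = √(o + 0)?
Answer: 18111/23542 ≈ 0.76931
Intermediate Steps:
o = ⅕ ≈ 0.20000
m(U) = √5/5 (m(U) = √(⅕ + 0) = √(⅕) = √5/5)
P(j) = -12628 - 574*j (P(j) = -574*(j + 22) = -574*(22 + j) = -12628 - 574*j)
(-434836 + 489169)/(423636 + P(593)) = (-434836 + 489169)/(423636 + (-12628 - 574*593)) = 54333/(423636 + (-12628 - 340382)) = 54333/(423636 - 353010) = 54333/70626 = 54333*(1/70626) = 18111/23542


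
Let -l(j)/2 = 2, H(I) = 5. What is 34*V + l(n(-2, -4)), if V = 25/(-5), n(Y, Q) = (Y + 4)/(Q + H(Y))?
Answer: -174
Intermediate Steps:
n(Y, Q) = (4 + Y)/(5 + Q) (n(Y, Q) = (Y + 4)/(Q + 5) = (4 + Y)/(5 + Q))
V = -5 (V = 25*(-⅕) = -5)
l(j) = -4 (l(j) = -2*2 = -4)
34*V + l(n(-2, -4)) = 34*(-5) - 4 = -170 - 4 = -174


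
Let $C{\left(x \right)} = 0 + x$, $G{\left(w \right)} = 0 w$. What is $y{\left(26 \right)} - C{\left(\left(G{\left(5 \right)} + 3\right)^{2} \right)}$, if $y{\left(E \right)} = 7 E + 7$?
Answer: $180$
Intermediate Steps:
$G{\left(w \right)} = 0$
$y{\left(E \right)} = 7 + 7 E$
$C{\left(x \right)} = x$
$y{\left(26 \right)} - C{\left(\left(G{\left(5 \right)} + 3\right)^{2} \right)} = \left(7 + 7 \cdot 26\right) - \left(0 + 3\right)^{2} = \left(7 + 182\right) - 3^{2} = 189 - 9 = 180$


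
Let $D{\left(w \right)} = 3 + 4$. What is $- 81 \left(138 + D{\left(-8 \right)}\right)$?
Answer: $-11745$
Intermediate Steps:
$D{\left(w \right)} = 7$
$- 81 \left(138 + D{\left(-8 \right)}\right) = - 81 \left(138 + 7\right) = \left(-81\right) 145 = -11745$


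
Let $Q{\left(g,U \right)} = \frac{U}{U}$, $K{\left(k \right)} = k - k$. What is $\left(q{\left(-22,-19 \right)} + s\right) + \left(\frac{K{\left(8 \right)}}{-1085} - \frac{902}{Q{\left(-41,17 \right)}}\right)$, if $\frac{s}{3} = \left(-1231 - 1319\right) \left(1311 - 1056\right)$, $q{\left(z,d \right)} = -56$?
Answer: $-1951708$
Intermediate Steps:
$K{\left(k \right)} = 0$
$Q{\left(g,U \right)} = 1$
$s = -1950750$ ($s = 3 \left(-1231 - 1319\right) \left(1311 - 1056\right) = 3 \left(\left(-2550\right) 255\right) = 3 \left(-650250\right) = -1950750$)
$\left(q{\left(-22,-19 \right)} + s\right) + \left(\frac{K{\left(8 \right)}}{-1085} - \frac{902}{Q{\left(-41,17 \right)}}\right) = \left(-56 - 1950750\right) + \left(\frac{0}{-1085} - \frac{902}{1}\right) = -1950806 + \left(0 \left(- \frac{1}{1085}\right) - 902\right) = -1950806 + \left(0 - 902\right) = -1950806 - 902 = -1951708$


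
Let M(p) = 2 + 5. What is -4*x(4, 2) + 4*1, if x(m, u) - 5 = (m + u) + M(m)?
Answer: -68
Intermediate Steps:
M(p) = 7
x(m, u) = 12 + m + u (x(m, u) = 5 + ((m + u) + 7) = 5 + (7 + m + u) = 12 + m + u)
-4*x(4, 2) + 4*1 = -4*(12 + 4 + 2) + 4*1 = -4*18 + 4 = -72 + 4 = -68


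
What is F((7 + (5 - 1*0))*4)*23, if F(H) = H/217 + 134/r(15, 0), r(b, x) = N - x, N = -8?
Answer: -329981/868 ≈ -380.16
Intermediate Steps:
r(b, x) = -8 - x
F(H) = -67/4 + H/217 (F(H) = H/217 + 134/(-8 - 1*0) = H*(1/217) + 134/(-8 + 0) = H/217 + 134/(-8) = H/217 + 134*(-⅛) = H/217 - 67/4 = -67/4 + H/217)
F((7 + (5 - 1*0))*4)*23 = (-67/4 + ((7 + (5 - 1*0))*4)/217)*23 = (-67/4 + ((7 + (5 + 0))*4)/217)*23 = (-67/4 + ((7 + 5)*4)/217)*23 = (-67/4 + (12*4)/217)*23 = (-67/4 + (1/217)*48)*23 = (-67/4 + 48/217)*23 = -14347/868*23 = -329981/868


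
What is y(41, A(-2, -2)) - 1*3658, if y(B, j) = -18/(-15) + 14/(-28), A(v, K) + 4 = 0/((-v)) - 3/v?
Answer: -36573/10 ≈ -3657.3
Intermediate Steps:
A(v, K) = -4 - 3/v (A(v, K) = -4 + (0/((-v)) - 3/v) = -4 + (0*(-1/v) - 3/v) = -4 + (0 - 3/v) = -4 - 3/v)
y(B, j) = 7/10 (y(B, j) = -18*(-1/15) + 14*(-1/28) = 6/5 - ½ = 7/10)
y(41, A(-2, -2)) - 1*3658 = 7/10 - 1*3658 = 7/10 - 3658 = -36573/10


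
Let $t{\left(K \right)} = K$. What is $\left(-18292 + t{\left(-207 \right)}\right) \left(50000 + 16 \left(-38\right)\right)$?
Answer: $-913702608$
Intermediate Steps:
$\left(-18292 + t{\left(-207 \right)}\right) \left(50000 + 16 \left(-38\right)\right) = \left(-18292 - 207\right) \left(50000 + 16 \left(-38\right)\right) = - 18499 \left(50000 - 608\right) = \left(-18499\right) 49392 = -913702608$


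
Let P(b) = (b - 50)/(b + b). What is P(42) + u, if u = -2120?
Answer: -44522/21 ≈ -2120.1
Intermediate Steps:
P(b) = (-50 + b)/(2*b) (P(b) = (-50 + b)/((2*b)) = (-50 + b)*(1/(2*b)) = (-50 + b)/(2*b))
P(42) + u = (½)*(-50 + 42)/42 - 2120 = (½)*(1/42)*(-8) - 2120 = -2/21 - 2120 = -44522/21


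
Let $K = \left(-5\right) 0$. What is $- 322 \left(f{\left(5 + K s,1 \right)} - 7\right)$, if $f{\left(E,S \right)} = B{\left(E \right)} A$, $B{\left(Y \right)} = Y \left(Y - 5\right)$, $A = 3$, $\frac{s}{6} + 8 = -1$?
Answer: $2254$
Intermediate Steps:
$s = -54$ ($s = -48 + 6 \left(-1\right) = -48 - 6 = -54$)
$K = 0$
$B{\left(Y \right)} = Y \left(-5 + Y\right)$
$f{\left(E,S \right)} = 3 E \left(-5 + E\right)$ ($f{\left(E,S \right)} = E \left(-5 + E\right) 3 = 3 E \left(-5 + E\right)$)
$- 322 \left(f{\left(5 + K s,1 \right)} - 7\right) = - 322 \left(3 \left(5 + 0 \left(-54\right)\right) \left(-5 + \left(5 + 0 \left(-54\right)\right)\right) - 7\right) = - 322 \left(3 \left(5 + 0\right) \left(-5 + \left(5 + 0\right)\right) - 7\right) = - 322 \left(3 \cdot 5 \left(-5 + 5\right) - 7\right) = - 322 \left(3 \cdot 5 \cdot 0 - 7\right) = - 322 \left(0 - 7\right) = \left(-322\right) \left(-7\right) = 2254$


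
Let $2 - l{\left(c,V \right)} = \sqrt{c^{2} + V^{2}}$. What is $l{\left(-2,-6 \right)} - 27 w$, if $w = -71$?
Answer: $1919 - 2 \sqrt{10} \approx 1912.7$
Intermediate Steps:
$l{\left(c,V \right)} = 2 - \sqrt{V^{2} + c^{2}}$ ($l{\left(c,V \right)} = 2 - \sqrt{c^{2} + V^{2}} = 2 - \sqrt{V^{2} + c^{2}}$)
$l{\left(-2,-6 \right)} - 27 w = \left(2 - \sqrt{\left(-6\right)^{2} + \left(-2\right)^{2}}\right) - -1917 = \left(2 - \sqrt{36 + 4}\right) + 1917 = \left(2 - \sqrt{40}\right) + 1917 = \left(2 - 2 \sqrt{10}\right) + 1917 = 1919 - 2 \sqrt{10}$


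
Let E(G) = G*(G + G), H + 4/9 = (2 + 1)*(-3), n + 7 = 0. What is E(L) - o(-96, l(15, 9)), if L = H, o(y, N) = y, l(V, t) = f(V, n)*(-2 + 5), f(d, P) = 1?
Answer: 22226/81 ≈ 274.40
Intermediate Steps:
n = -7 (n = -7 + 0 = -7)
l(V, t) = 3 (l(V, t) = 1*(-2 + 5) = 1*3 = 3)
H = -85/9 (H = -4/9 + (2 + 1)*(-3) = -4/9 + 3*(-3) = -4/9 - 9 = -85/9 ≈ -9.4444)
L = -85/9 ≈ -9.4444
E(G) = 2*G**2 (E(G) = G*(2*G) = 2*G**2)
E(L) - o(-96, l(15, 9)) = 2*(-85/9)**2 - 1*(-96) = 2*(7225/81) + 96 = 14450/81 + 96 = 22226/81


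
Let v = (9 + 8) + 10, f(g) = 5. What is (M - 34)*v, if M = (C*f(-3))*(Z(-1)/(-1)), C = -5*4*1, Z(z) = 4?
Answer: 9882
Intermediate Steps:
C = -20 (C = -20*1 = -20)
v = 27 (v = 17 + 10 = 27)
M = 400 (M = (-20*5)*(4/(-1)) = -400*(-1) = -100*(-4) = 400)
(M - 34)*v = (400 - 34)*27 = 366*27 = 9882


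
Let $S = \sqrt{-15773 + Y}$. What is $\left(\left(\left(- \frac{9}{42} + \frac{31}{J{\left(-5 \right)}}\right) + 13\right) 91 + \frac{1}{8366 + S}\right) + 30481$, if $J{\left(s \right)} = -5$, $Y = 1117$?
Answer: $\frac{2719705438387}{87505765} - \frac{2 i \sqrt{229}}{17501153} \approx 31080.0 - 1.7293 \cdot 10^{-6} i$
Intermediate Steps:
$S = 8 i \sqrt{229}$ ($S = \sqrt{-15773 + 1117} = \sqrt{-14656} = 8 i \sqrt{229} \approx 121.06 i$)
$\left(\left(\left(- \frac{9}{42} + \frac{31}{J{\left(-5 \right)}}\right) + 13\right) 91 + \frac{1}{8366 + S}\right) + 30481 = \left(\left(\left(- \frac{9}{42} + \frac{31}{-5}\right) + 13\right) 91 + \frac{1}{8366 + 8 i \sqrt{229}}\right) + 30481 = \left(\left(\left(\left(-9\right) \frac{1}{42} + 31 \left(- \frac{1}{5}\right)\right) + 13\right) 91 + \frac{1}{8366 + 8 i \sqrt{229}}\right) + 30481 = \left(\left(\left(- \frac{3}{14} - \frac{31}{5}\right) + 13\right) 91 + \frac{1}{8366 + 8 i \sqrt{229}}\right) + 30481 = \left(\left(- \frac{449}{70} + 13\right) 91 + \frac{1}{8366 + 8 i \sqrt{229}}\right) + 30481 = \left(\frac{461}{70} \cdot 91 + \frac{1}{8366 + 8 i \sqrt{229}}\right) + 30481 = \left(\frac{5993}{10} + \frac{1}{8366 + 8 i \sqrt{229}}\right) + 30481 = \frac{310803}{10} + \frac{1}{8366 + 8 i \sqrt{229}}$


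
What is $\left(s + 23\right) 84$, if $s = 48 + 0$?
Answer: $5964$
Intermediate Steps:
$s = 48$
$\left(s + 23\right) 84 = \left(48 + 23\right) 84 = 71 \cdot 84 = 5964$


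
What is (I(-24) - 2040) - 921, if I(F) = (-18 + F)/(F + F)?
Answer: -23681/8 ≈ -2960.1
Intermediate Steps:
I(F) = (-18 + F)/(2*F) (I(F) = (-18 + F)/((2*F)) = (-18 + F)*(1/(2*F)) = (-18 + F)/(2*F))
(I(-24) - 2040) - 921 = ((½)*(-18 - 24)/(-24) - 2040) - 921 = ((½)*(-1/24)*(-42) - 2040) - 921 = (7/8 - 2040) - 921 = -16313/8 - 921 = -23681/8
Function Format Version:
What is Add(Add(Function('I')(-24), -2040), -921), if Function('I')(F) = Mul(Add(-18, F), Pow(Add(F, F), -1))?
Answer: Rational(-23681, 8) ≈ -2960.1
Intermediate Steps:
Function('I')(F) = Mul(Rational(1, 2), Pow(F, -1), Add(-18, F)) (Function('I')(F) = Mul(Add(-18, F), Pow(Mul(2, F), -1)) = Mul(Add(-18, F), Mul(Rational(1, 2), Pow(F, -1))) = Mul(Rational(1, 2), Pow(F, -1), Add(-18, F)))
Add(Add(Function('I')(-24), -2040), -921) = Add(Add(Mul(Rational(1, 2), Pow(-24, -1), Add(-18, -24)), -2040), -921) = Add(Add(Mul(Rational(1, 2), Rational(-1, 24), -42), -2040), -921) = Add(Add(Rational(7, 8), -2040), -921) = Add(Rational(-16313, 8), -921) = Rational(-23681, 8)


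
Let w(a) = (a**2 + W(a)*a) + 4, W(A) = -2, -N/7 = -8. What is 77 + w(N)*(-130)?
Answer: -393563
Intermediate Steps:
N = 56 (N = -7*(-8) = 56)
w(a) = 4 + a**2 - 2*a (w(a) = (a**2 - 2*a) + 4 = 4 + a**2 - 2*a)
77 + w(N)*(-130) = 77 + (4 + 56**2 - 2*56)*(-130) = 77 + (4 + 3136 - 112)*(-130) = 77 + 3028*(-130) = 77 - 393640 = -393563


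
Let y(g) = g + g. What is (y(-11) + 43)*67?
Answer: 1407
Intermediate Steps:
y(g) = 2*g
(y(-11) + 43)*67 = (2*(-11) + 43)*67 = (-22 + 43)*67 = 21*67 = 1407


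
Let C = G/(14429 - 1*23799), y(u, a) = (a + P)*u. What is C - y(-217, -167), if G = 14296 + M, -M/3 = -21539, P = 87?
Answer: -162742113/9370 ≈ -17368.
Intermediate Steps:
M = 64617 (M = -3*(-21539) = 64617)
G = 78913 (G = 14296 + 64617 = 78913)
y(u, a) = u*(87 + a) (y(u, a) = (a + 87)*u = (87 + a)*u = u*(87 + a))
C = -78913/9370 (C = 78913/(14429 - 1*23799) = 78913/(14429 - 23799) = 78913/(-9370) = 78913*(-1/9370) = -78913/9370 ≈ -8.4219)
C - y(-217, -167) = -78913/9370 - (-217)*(87 - 167) = -78913/9370 - (-217)*(-80) = -78913/9370 - 1*17360 = -78913/9370 - 17360 = -162742113/9370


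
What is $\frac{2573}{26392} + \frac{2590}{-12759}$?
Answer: $- \frac{35526373}{336735528} \approx -0.1055$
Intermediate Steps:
$\frac{2573}{26392} + \frac{2590}{-12759} = 2573 \cdot \frac{1}{26392} + 2590 \left(- \frac{1}{12759}\right) = \frac{2573}{26392} - \frac{2590}{12759} = - \frac{35526373}{336735528}$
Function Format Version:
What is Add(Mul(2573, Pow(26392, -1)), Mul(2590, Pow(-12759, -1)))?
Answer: Rational(-35526373, 336735528) ≈ -0.10550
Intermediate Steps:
Add(Mul(2573, Pow(26392, -1)), Mul(2590, Pow(-12759, -1))) = Add(Mul(2573, Rational(1, 26392)), Mul(2590, Rational(-1, 12759))) = Add(Rational(2573, 26392), Rational(-2590, 12759)) = Rational(-35526373, 336735528)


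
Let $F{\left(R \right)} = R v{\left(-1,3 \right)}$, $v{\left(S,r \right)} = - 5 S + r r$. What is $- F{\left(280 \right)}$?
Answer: $-3920$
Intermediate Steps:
$v{\left(S,r \right)} = r^{2} - 5 S$ ($v{\left(S,r \right)} = - 5 S + r^{2} = r^{2} - 5 S$)
$F{\left(R \right)} = 14 R$ ($F{\left(R \right)} = R \left(3^{2} - -5\right) = R \left(9 + 5\right) = R 14 = 14 R$)
$- F{\left(280 \right)} = - 14 \cdot 280 = \left(-1\right) 3920 = -3920$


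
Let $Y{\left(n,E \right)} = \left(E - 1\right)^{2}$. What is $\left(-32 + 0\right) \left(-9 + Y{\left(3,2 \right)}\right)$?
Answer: $256$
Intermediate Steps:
$Y{\left(n,E \right)} = \left(-1 + E\right)^{2}$
$\left(-32 + 0\right) \left(-9 + Y{\left(3,2 \right)}\right) = \left(-32 + 0\right) \left(-9 + \left(-1 + 2\right)^{2}\right) = - 32 \left(-9 + 1^{2}\right) = - 32 \left(-9 + 1\right) = \left(-32\right) \left(-8\right) = 256$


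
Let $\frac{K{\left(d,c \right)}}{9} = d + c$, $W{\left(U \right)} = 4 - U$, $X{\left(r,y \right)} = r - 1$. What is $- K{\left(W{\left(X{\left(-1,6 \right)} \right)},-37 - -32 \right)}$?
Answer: $-9$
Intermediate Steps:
$X{\left(r,y \right)} = -1 + r$
$K{\left(d,c \right)} = 9 c + 9 d$ ($K{\left(d,c \right)} = 9 \left(d + c\right) = 9 \left(c + d\right) = 9 c + 9 d$)
$- K{\left(W{\left(X{\left(-1,6 \right)} \right)},-37 - -32 \right)} = - (9 \left(-37 - -32\right) + 9 \left(4 - \left(-1 - 1\right)\right)) = - (9 \left(-37 + 32\right) + 9 \left(4 - -2\right)) = - (9 \left(-5\right) + 9 \left(4 + 2\right)) = - (-45 + 9 \cdot 6) = - (-45 + 54) = \left(-1\right) 9 = -9$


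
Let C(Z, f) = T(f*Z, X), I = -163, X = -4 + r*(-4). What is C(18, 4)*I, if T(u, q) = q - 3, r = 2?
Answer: 2445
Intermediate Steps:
X = -12 (X = -4 + 2*(-4) = -4 - 8 = -12)
T(u, q) = -3 + q
C(Z, f) = -15 (C(Z, f) = -3 - 12 = -15)
C(18, 4)*I = -15*(-163) = 2445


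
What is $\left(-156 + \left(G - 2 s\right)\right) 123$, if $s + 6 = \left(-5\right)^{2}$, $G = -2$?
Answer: $-24108$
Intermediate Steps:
$s = 19$ ($s = -6 + \left(-5\right)^{2} = -6 + 25 = 19$)
$\left(-156 + \left(G - 2 s\right)\right) 123 = \left(-156 - 40\right) 123 = \left(-196\right) 123 = -24108$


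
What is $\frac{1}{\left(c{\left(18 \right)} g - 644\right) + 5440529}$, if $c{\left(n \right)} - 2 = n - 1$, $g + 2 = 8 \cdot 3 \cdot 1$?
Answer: $\frac{1}{5440303} \approx 1.8381 \cdot 10^{-7}$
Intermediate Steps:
$g = 22$ ($g = -2 + 8 \cdot 3 \cdot 1 = -2 + 24 \cdot 1 = -2 + 24 = 22$)
$c{\left(n \right)} = 1 + n$ ($c{\left(n \right)} = 2 + \left(n - 1\right) = 2 + \left(-1 + n\right) = 1 + n$)
$\frac{1}{\left(c{\left(18 \right)} g - 644\right) + 5440529} = \frac{1}{\left(\left(1 + 18\right) 22 - 644\right) + 5440529} = \frac{1}{\left(19 \cdot 22 - 644\right) + 5440529} = \frac{1}{\left(418 - 644\right) + 5440529} = \frac{1}{-226 + 5440529} = \frac{1}{5440303}$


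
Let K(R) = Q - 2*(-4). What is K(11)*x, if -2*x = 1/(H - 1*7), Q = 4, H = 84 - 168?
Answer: 6/91 ≈ 0.065934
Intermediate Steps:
H = -84
K(R) = 12 (K(R) = 4 - 2*(-4) = 4 + 8 = 12)
x = 1/182 (x = -1/(2*(-84 - 1*7)) = -1/(2*(-84 - 7)) = -½/(-91) = -½*(-1/91) = 1/182 ≈ 0.0054945)
K(11)*x = 12*(1/182) = 6/91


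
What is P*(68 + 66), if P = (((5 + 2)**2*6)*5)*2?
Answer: 393960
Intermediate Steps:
P = 2940 (P = ((7**2*6)*5)*2 = ((49*6)*5)*2 = (294*5)*2 = 1470*2 = 2940)
P*(68 + 66) = 2940*(68 + 66) = 2940*134 = 393960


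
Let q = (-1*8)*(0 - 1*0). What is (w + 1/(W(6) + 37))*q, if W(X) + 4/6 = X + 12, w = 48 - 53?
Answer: 0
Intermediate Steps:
w = -5
q = 0 (q = -8*(0 + 0) = -8*0 = 0)
W(X) = 34/3 + X (W(X) = -2/3 + (X + 12) = -2/3 + (12 + X) = 34/3 + X)
(w + 1/(W(6) + 37))*q = (-5 + 1/((34/3 + 6) + 37))*0 = (-5 + 1/(52/3 + 37))*0 = (-5 + 1/(163/3))*0 = (-5 + 3/163)*0 = -812/163*0 = 0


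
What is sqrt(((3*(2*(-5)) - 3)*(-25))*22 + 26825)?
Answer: 5*sqrt(1799) ≈ 212.07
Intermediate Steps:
sqrt(((3*(2*(-5)) - 3)*(-25))*22 + 26825) = sqrt(((3*(-10) - 3)*(-25))*22 + 26825) = sqrt(((-30 - 3)*(-25))*22 + 26825) = sqrt(-33*(-25)*22 + 26825) = sqrt(825*22 + 26825) = sqrt(18150 + 26825) = sqrt(44975) = 5*sqrt(1799)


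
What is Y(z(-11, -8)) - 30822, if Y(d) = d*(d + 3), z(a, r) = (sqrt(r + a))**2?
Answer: -30518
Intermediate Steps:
z(a, r) = a + r (z(a, r) = (sqrt(a + r))**2 = a + r)
Y(d) = d*(3 + d)
Y(z(-11, -8)) - 30822 = (-11 - 8)*(3 + (-11 - 8)) - 30822 = -19*(3 - 19) - 30822 = -19*(-16) - 30822 = 304 - 30822 = -30518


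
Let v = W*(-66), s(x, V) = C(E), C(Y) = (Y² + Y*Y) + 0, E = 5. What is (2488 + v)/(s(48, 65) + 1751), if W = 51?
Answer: -878/1801 ≈ -0.48751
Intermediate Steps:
C(Y) = 2*Y² (C(Y) = (Y² + Y²) + 0 = 2*Y² + 0 = 2*Y²)
s(x, V) = 50 (s(x, V) = 2*5² = 2*25 = 50)
v = -3366 (v = 51*(-66) = -3366)
(2488 + v)/(s(48, 65) + 1751) = (2488 - 3366)/(50 + 1751) = -878/1801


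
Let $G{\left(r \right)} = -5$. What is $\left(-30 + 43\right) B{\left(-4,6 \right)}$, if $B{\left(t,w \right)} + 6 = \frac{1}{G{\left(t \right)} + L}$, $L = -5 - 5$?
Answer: $- \frac{1183}{15} \approx -78.867$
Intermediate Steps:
$L = -10$ ($L = -5 - 5 = -10$)
$B{\left(t,w \right)} = - \frac{91}{15}$ ($B{\left(t,w \right)} = -6 + \frac{1}{-5 - 10} = -6 + \frac{1}{-15} = -6 - \frac{1}{15} = - \frac{91}{15}$)
$\left(-30 + 43\right) B{\left(-4,6 \right)} = \left(-30 + 43\right) \left(- \frac{91}{15}\right) = 13 \left(- \frac{91}{15}\right) = - \frac{1183}{15}$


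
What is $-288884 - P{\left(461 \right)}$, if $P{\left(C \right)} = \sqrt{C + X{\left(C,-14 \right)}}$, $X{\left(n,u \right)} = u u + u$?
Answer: $-288884 - \sqrt{643} \approx -2.8891 \cdot 10^{5}$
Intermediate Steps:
$X{\left(n,u \right)} = u + u^{2}$ ($X{\left(n,u \right)} = u^{2} + u = u + u^{2}$)
$P{\left(C \right)} = \sqrt{182 + C}$ ($P{\left(C \right)} = \sqrt{C - 14 \left(1 - 14\right)} = \sqrt{C - -182} = \sqrt{C + 182} = \sqrt{182 + C}$)
$-288884 - P{\left(461 \right)} = -288884 - \sqrt{182 + 461} = -288884 - \sqrt{643}$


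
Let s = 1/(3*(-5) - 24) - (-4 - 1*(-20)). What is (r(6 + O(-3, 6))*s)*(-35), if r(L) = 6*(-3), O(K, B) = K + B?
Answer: -131250/13 ≈ -10096.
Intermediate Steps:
O(K, B) = B + K
r(L) = -18
s = -625/39 (s = 1/(-15 - 24) - (-4 + 20) = 1/(-39) - 1*16 = -1/39 - 16 = -625/39 ≈ -16.026)
(r(6 + O(-3, 6))*s)*(-35) = -18*(-625/39)*(-35) = (3750/13)*(-35) = -131250/13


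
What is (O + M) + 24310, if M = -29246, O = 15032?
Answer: 10096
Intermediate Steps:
(O + M) + 24310 = (15032 - 29246) + 24310 = -14214 + 24310 = 10096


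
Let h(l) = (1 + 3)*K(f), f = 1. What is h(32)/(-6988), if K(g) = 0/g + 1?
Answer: -1/1747 ≈ -0.00057241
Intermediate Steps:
K(g) = 1 (K(g) = 0 + 1 = 1)
h(l) = 4 (h(l) = (1 + 3)*1 = 4*1 = 4)
h(32)/(-6988) = 4/(-6988) = 4*(-1/6988) = -1/1747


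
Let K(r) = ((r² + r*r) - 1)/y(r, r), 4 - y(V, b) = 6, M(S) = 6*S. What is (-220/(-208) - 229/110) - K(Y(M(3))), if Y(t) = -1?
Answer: -1499/2860 ≈ -0.52413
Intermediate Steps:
y(V, b) = -2 (y(V, b) = 4 - 1*6 = 4 - 6 = -2)
K(r) = ½ - r² (K(r) = ((r² + r*r) - 1)/(-2) = ((r² + r²) - 1)*(-½) = (2*r² - 1)*(-½) = (-1 + 2*r²)*(-½) = ½ - r²)
(-220/(-208) - 229/110) - K(Y(M(3))) = (-220/(-208) - 229/110) - (½ - 1*(-1)²) = (-220*(-1/208) - 229*1/110) - (½ - 1*1) = (55/52 - 229/110) - (½ - 1) = -2929/2860 - 1*(-½) = -2929/2860 + ½ = -1499/2860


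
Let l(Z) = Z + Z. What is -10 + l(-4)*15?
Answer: -130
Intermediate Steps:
l(Z) = 2*Z
-10 + l(-4)*15 = -10 + (2*(-4))*15 = -10 - 8*15 = -10 - 120 = -130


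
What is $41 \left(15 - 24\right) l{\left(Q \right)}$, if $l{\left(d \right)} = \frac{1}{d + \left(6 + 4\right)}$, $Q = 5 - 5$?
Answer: $- \frac{369}{10} \approx -36.9$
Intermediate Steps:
$Q = 0$ ($Q = 5 - 5 = 0$)
$l{\left(d \right)} = \frac{1}{10 + d}$ ($l{\left(d \right)} = \frac{1}{d + 10} = \frac{1}{10 + d}$)
$41 \left(15 - 24\right) l{\left(Q \right)} = \frac{41 \left(15 - 24\right)}{10 + 0} = \frac{41 \left(15 - 24\right)}{10} = 41 \left(-9\right) \frac{1}{10} = \left(-369\right) \frac{1}{10} = - \frac{369}{10}$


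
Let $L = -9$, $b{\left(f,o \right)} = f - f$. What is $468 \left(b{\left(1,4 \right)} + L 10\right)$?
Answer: $-42120$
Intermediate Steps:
$b{\left(f,o \right)} = 0$
$468 \left(b{\left(1,4 \right)} + L 10\right) = 468 \left(0 - 90\right) = 468 \left(-90\right) = -42120$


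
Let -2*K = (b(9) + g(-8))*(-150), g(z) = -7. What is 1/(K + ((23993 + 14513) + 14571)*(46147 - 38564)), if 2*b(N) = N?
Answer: 2/804965407 ≈ 2.4846e-9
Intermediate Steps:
b(N) = N/2
K = -375/2 (K = -((½)*9 - 7)*(-150)/2 = -(9/2 - 7)*(-150)/2 = -(-5)*(-150)/4 = -½*375 = -375/2 ≈ -187.50)
1/(K + ((23993 + 14513) + 14571)*(46147 - 38564)) = 1/(-375/2 + ((23993 + 14513) + 14571)*(46147 - 38564)) = 1/(-375/2 + (38506 + 14571)*7583) = 1/(-375/2 + 53077*7583) = 1/(-375/2 + 402482891) = 1/(804965407/2) = 2/804965407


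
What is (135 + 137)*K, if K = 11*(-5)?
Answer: -14960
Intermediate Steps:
K = -55
(135 + 137)*K = (135 + 137)*(-55) = 272*(-55) = -14960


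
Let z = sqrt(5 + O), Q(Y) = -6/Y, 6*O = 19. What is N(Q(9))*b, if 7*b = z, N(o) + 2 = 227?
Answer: 75*sqrt(6)/2 ≈ 91.856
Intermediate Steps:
O = 19/6 (O = (1/6)*19 = 19/6 ≈ 3.1667)
N(o) = 225 (N(o) = -2 + 227 = 225)
z = 7*sqrt(6)/6 (z = sqrt(5 + 19/6) = sqrt(49/6) = 7*sqrt(6)/6 ≈ 2.8577)
b = sqrt(6)/6 (b = (7*sqrt(6)/6)/7 = sqrt(6)/6 ≈ 0.40825)
N(Q(9))*b = 225*(sqrt(6)/6) = 75*sqrt(6)/2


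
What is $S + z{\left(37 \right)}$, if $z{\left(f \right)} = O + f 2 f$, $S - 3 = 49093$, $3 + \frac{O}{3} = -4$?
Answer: $51813$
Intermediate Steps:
$O = -21$ ($O = -9 + 3 \left(-4\right) = -9 - 12 = -21$)
$S = 49096$ ($S = 3 + 49093 = 49096$)
$z{\left(f \right)} = -21 + 2 f^{2}$ ($z{\left(f \right)} = -21 + f 2 f = -21 + 2 f^{2}$)
$S + z{\left(37 \right)} = 49096 - \left(21 - 2 \cdot 37^{2}\right) = 49096 + \left(-21 + 2 \cdot 1369\right) = 49096 + \left(-21 + 2738\right) = 49096 + 2717 = 51813$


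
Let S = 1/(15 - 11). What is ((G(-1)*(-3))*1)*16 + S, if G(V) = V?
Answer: 193/4 ≈ 48.250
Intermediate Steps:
S = ¼ (S = 1/4 = ¼ ≈ 0.25000)
((G(-1)*(-3))*1)*16 + S = (-1*(-3)*1)*16 + ¼ = (3*1)*16 + ¼ = 3*16 + ¼ = 48 + ¼ = 193/4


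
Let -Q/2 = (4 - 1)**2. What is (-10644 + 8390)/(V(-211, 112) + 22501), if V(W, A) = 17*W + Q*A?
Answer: -161/1207 ≈ -0.13339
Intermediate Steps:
Q = -18 (Q = -2*(4 - 1)**2 = -2*3**2 = -2*9 = -18)
V(W, A) = -18*A + 17*W (V(W, A) = 17*W - 18*A = -18*A + 17*W)
(-10644 + 8390)/(V(-211, 112) + 22501) = (-10644 + 8390)/((-18*112 + 17*(-211)) + 22501) = -2254/((-2016 - 3587) + 22501) = -2254/(-5603 + 22501) = -2254/16898 = -2254*1/16898 = -161/1207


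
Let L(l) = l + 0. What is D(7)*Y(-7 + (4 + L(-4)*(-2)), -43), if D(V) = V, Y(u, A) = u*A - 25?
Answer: -1680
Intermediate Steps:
L(l) = l
Y(u, A) = -25 + A*u (Y(u, A) = A*u - 25 = -25 + A*u)
D(7)*Y(-7 + (4 + L(-4)*(-2)), -43) = 7*(-25 - 43*(-7 + (4 - 4*(-2)))) = 7*(-25 - 43*(-7 + (4 + 8))) = 7*(-25 - 43*(-7 + 12)) = 7*(-25 - 43*5) = 7*(-25 - 215) = 7*(-240) = -1680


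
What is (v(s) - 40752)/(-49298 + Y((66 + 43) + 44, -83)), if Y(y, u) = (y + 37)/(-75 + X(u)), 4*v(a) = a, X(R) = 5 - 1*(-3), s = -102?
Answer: 1821395/2202104 ≈ 0.82712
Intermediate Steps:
X(R) = 8 (X(R) = 5 + 3 = 8)
v(a) = a/4
Y(y, u) = -37/67 - y/67 (Y(y, u) = (y + 37)/(-75 + 8) = (37 + y)/(-67) = (37 + y)*(-1/67) = -37/67 - y/67)
(v(s) - 40752)/(-49298 + Y((66 + 43) + 44, -83)) = ((¼)*(-102) - 40752)/(-49298 + (-37/67 - ((66 + 43) + 44)/67)) = (-51/2 - 40752)/(-49298 + (-37/67 - (109 + 44)/67)) = -81555/(2*(-49298 + (-37/67 - 1/67*153))) = -81555/(2*(-49298 + (-37/67 - 153/67))) = -81555/(2*(-49298 - 190/67)) = -81555/(2*(-3303156/67)) = -81555/2*(-67/3303156) = 1821395/2202104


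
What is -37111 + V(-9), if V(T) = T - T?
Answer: -37111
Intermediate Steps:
V(T) = 0
-37111 + V(-9) = -37111 + 0 = -37111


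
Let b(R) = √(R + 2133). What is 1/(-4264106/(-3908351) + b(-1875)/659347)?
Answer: 3622593681344226072110627/3952337813180185169184833 - 10071662265349561747*√258/7904675626360370338369666 ≈ 0.91655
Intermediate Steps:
b(R) = √(2133 + R)
1/(-4264106/(-3908351) + b(-1875)/659347) = 1/(-4264106/(-3908351) + √(2133 - 1875)/659347) = 1/(-4264106*(-1/3908351) + √258*(1/659347)) = 1/(4264106/3908351 + √258/659347)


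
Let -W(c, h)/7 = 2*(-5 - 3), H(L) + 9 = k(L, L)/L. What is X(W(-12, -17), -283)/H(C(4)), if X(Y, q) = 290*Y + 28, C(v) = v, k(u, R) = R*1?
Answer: -8127/2 ≈ -4063.5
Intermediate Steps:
k(u, R) = R
H(L) = -8 (H(L) = -9 + L/L = -9 + 1 = -8)
W(c, h) = 112 (W(c, h) = -14*(-5 - 3) = -14*(-8) = -7*(-16) = 112)
X(Y, q) = 28 + 290*Y
X(W(-12, -17), -283)/H(C(4)) = (28 + 290*112)/(-8) = (28 + 32480)*(-⅛) = 32508*(-⅛) = -8127/2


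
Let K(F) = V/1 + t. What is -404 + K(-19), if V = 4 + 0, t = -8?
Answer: -408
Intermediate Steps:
V = 4
K(F) = -4 (K(F) = 4/1 - 8 = 4*1 - 8 = 4 - 8 = -4)
-404 + K(-19) = -404 - 4 = -408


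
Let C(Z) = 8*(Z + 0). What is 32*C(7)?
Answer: 1792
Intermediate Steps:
C(Z) = 8*Z
32*C(7) = 32*(8*7) = 32*56 = 1792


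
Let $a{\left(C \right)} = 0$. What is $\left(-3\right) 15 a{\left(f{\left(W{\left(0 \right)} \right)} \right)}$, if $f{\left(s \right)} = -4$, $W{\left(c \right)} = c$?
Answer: $0$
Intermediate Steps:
$\left(-3\right) 15 a{\left(f{\left(W{\left(0 \right)} \right)} \right)} = \left(-3\right) 15 \cdot 0 = \left(-45\right) 0 = 0$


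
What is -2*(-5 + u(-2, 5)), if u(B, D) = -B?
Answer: 6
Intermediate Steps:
-2*(-5 + u(-2, 5)) = -2*(-5 - 1*(-2)) = -2*(-5 + 2) = -2*(-3) = 6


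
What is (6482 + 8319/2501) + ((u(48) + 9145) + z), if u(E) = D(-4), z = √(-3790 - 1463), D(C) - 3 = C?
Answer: 39088945/2501 + I*√5253 ≈ 15629.0 + 72.478*I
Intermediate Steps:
D(C) = 3 + C
z = I*√5253 (z = √(-5253) = I*√5253 ≈ 72.478*I)
u(E) = -1 (u(E) = 3 - 4 = -1)
(6482 + 8319/2501) + ((u(48) + 9145) + z) = (6482 + 8319/2501) + ((-1 + 9145) + I*√5253) = (6482 + 8319*(1/2501)) + (9144 + I*√5253) = (6482 + 8319/2501) + (9144 + I*√5253) = 16219801/2501 + (9144 + I*√5253) = 39088945/2501 + I*√5253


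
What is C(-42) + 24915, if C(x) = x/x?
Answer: 24916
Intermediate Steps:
C(x) = 1
C(-42) + 24915 = 1 + 24915 = 24916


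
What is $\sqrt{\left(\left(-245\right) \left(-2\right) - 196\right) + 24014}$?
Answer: $2 \sqrt{6077} \approx 155.91$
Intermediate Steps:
$\sqrt{\left(\left(-245\right) \left(-2\right) - 196\right) + 24014} = \sqrt{\left(490 - 196\right) + 24014} = \sqrt{294 + 24014} = \sqrt{24308} = 2 \sqrt{6077}$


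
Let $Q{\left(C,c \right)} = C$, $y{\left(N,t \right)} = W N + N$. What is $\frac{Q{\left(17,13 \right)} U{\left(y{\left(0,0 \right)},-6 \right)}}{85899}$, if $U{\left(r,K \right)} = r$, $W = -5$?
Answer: $0$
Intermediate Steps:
$y{\left(N,t \right)} = - 4 N$ ($y{\left(N,t \right)} = - 5 N + N = - 4 N$)
$\frac{Q{\left(17,13 \right)} U{\left(y{\left(0,0 \right)},-6 \right)}}{85899} = \frac{17 \left(\left(-4\right) 0\right)}{85899} = 17 \cdot 0 \cdot \frac{1}{85899} = 0 \cdot \frac{1}{85899} = 0$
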